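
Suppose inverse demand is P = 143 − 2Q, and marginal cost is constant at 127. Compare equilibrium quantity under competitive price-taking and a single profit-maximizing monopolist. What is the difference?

Equilibrium quantity falls by 4

Under competition P = MC = 127, so Q = (143 − 127)/2 = 8.
The monopolist equates marginal revenue to marginal cost: 143 − 4Q = 127, so Q = 4. From demand, P = 135.
Change in equilibrium quantity: 4 − 8 = −4.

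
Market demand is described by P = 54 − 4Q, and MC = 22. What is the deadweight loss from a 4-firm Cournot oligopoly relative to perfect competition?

DWL = 5.12

Under competition P = MC = 22, so Q = (54 − 22)/4 = 8.
In a 4-firm Cournot equilibrium, symmetry and the first-order condition give q = (54 − 22)/(20) = 1.6. So Q = 6.4 and P = 28.4.
DWL is the triangle between Q = 6.4 and Q = 8: ½·(8 − 6.4)·(28.4 − 22) = 5.12.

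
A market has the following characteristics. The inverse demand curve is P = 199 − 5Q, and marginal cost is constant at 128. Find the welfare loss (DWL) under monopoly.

DWL = 126.025

Perfect competition: P = MC = 128, so 199 − 5Q = 128 and Q = 14.2.
The monopolist equates marginal revenue to marginal cost: 199 − 10Q = 128, so Q = 7.1. From demand, P = 163.5.
DWL is the triangle between Q = 7.1 and Q = 14.2: ½·(14.2 − 7.1)·(163.5 − 128) = 126.025.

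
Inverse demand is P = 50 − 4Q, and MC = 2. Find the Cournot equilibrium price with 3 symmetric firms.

P = 14

In a 3-firm Cournot equilibrium, symmetry and the first-order condition give q = (50 − 2)/(16) = 3. So Q = 9 and P = 14.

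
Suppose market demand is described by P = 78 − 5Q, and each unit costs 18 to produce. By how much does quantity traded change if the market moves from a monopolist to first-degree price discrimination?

Quantity traded rises by 6

The monopolist equates marginal revenue to marginal cost: 78 − 10Q = 18, so Q = 6. From demand, P = 48.
With perfect price discrimination, output is the efficient level Q = 12 (where demand meets MC), but every buyer pays their willingness to pay: CS = 0 and PS = total surplus.
Change in quantity traded: 12 − 6 = 6.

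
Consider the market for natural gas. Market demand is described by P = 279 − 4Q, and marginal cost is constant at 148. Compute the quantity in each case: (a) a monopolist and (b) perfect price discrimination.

Monopoly: Q = 16.375; Perfect PD: Q = 32.75

Monopoly sets MR = MC: 279 − 8Q = 148 ⇒ Q = 16.375, P = 279 − 4·16.375 = 213.5.
A perfectly discriminating monopolist sells every unit with P(Q) ≥ MC(Q), so output equals the competitive quantity Q = 32.75. Each buyer pays their reservation price, so CS = 0 and the firm captures all surplus.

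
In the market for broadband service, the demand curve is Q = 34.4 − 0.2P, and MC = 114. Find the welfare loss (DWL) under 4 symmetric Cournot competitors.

Inverting demand: P = 172 − 5Q.
Competitive firms price at marginal cost: P = 114, giving Q = 11.6.
With 4 symmetric Cournot firms, each firm's FOC gives 172 − 25q = 114, so q = 2.32, Q = 4·2.32 = 9.28, and P = 125.6.
DWL is the triangle between Q = 9.28 and Q = 11.6: ½·(11.6 − 9.28)·(125.6 − 114) = 13.456.

DWL = 13.456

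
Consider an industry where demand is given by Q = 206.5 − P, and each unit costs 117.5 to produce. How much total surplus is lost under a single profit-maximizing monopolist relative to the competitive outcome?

Inverting demand: P = 206.5 − Q.
Under competition P = MC = 117.5, so Q = (206.5 − 117.5)/1 = 89.
A monopolist chooses Q where MR = MC. MR = 206.5 − 2Q; setting this equal to 117.5 gives Q = 44.5 and P = 162.
DWL is the triangle between Q = 44.5 and Q = 89: ½·(89 − 44.5)·(162 − 117.5) = 990.125.

DWL = 990.125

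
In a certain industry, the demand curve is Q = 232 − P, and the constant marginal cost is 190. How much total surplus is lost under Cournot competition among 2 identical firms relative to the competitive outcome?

Inverting demand: P = 232 − Q.
Under competition P = MC = 190, so Q = (232 − 190)/1 = 42.
With 2 symmetric Cournot firms, each firm's FOC gives 232 − 3q = 190, so q = 14, Q = 2·14 = 28, and P = 204.
DWL is the triangle between Q = 28 and Q = 42: ½·(42 − 28)·(204 − 190) = 98.

DWL = 98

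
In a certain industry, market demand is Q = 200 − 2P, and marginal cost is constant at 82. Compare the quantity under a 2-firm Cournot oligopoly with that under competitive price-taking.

Cournot: Q = 24; Competition: Q = 36

Inverting demand: P = 100 − 0.5Q.
Cournot with 2 identical firms: the symmetric best-response condition is 100 − 1.5q = 82. Each firm produces q = 12, total output Q = 24, price P = 88.
Perfect competition: P = MC = 82, so 100 − 0.5Q = 82 and Q = 36.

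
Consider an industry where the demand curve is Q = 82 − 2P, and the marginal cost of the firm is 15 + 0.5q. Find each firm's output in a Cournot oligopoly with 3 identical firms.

q_i = 10.4

Inverting demand: P = 41 − 0.5Q.
Cournot with 3 identical firms: the symmetric best-response condition is 41 − 2q = 15 + 0.5q. Each firm produces q = 10.4, total output Q = 31.2, price P = 25.4.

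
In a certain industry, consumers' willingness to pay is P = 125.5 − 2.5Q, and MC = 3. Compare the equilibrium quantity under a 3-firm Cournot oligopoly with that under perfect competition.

With 3 symmetric Cournot firms, each firm's FOC gives 125.5 − 10q = 3, so q = 12.25, Q = 3·12.25 = 36.75, and P = 33.625.
Competitive firms price at marginal cost: P = 3, giving Q = 49.

Cournot: Q = 36.75; Competition: Q = 49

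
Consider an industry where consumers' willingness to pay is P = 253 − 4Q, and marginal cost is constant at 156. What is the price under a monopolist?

Monopoly sets MR = MC: 253 − 8Q = 156 ⇒ Q = 12.125, P = 253 − 4·12.125 = 204.5.

P = 204.5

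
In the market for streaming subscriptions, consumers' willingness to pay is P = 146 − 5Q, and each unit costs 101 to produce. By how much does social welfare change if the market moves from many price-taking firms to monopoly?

Perfect competition: P = MC = 101, so 146 − 5Q = 101 and Q = 9.
CS = ½·(146 − 101)·9 = 202.5; PS = (101 − 101)·9 = 0; TS = 202.5.
The monopolist equates marginal revenue to marginal cost: 146 − 10Q = 101, so Q = 4.5. From demand, P = 123.5.
CS = ½·(146 − 123.5)·4.5 = 50.625; PS = (123.5 − 101)·4.5 = 101.25; TS = 151.875.
Change in social welfare: 151.875 − 202.5 = −50.625.

Social welfare falls by 50.625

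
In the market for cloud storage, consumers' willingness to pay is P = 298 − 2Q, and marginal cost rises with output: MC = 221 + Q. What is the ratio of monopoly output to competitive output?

The monopolist equates marginal revenue to marginal cost: 298 − 4Q = 221 + Q, so Q = 15.4. From demand, P = 267.2.
Under competition P = MC: 298 − 2Q = 221 + Q ⇒ Q = 77/3, P = 740/3.
Ratio Q_m/Q_c = 15.4/(77/3) = 0.6.

Q_m/Q_c = 0.6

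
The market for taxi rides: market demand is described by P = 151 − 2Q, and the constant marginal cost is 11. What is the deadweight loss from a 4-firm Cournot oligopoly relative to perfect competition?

Under competition P = MC = 11, so Q = (151 − 11)/2 = 70.
With 4 symmetric Cournot firms, each firm's FOC gives 151 − 10q = 11, so q = 14, Q = 4·14 = 56, and P = 39.
DWL is the triangle between Q = 56 and Q = 70: ½·(70 − 56)·(39 − 11) = 196.

DWL = 196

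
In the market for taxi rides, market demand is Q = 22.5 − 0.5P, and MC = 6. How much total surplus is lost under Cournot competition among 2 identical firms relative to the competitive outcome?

Inverting demand: P = 45 − 2Q.
Competitive firms price at marginal cost: P = 6, giving Q = 19.5.
In a 2-firm Cournot equilibrium, symmetry and the first-order condition give q = (45 − 6)/(6) = 6.5. So Q = 13 and P = 19.
DWL is the triangle between Q = 13 and Q = 19.5: ½·(19.5 − 13)·(19 − 6) = 42.25.

DWL = 42.25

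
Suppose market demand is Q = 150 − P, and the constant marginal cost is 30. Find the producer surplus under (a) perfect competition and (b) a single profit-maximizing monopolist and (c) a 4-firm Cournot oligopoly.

Inverting demand: P = 150 − Q.
Under competition P = MC = 30, so Q = (150 − 30)/1 = 120.
PS = (30 − 30)·120 = 0.
Monopoly sets MR = MC: 150 − 2Q = 30 ⇒ Q = 60, P = 150 − 60 = 90.
PS = (90 − 30)·60 = 3600.
In a 4-firm Cournot equilibrium, symmetry and the first-order condition give q = (150 − 30)/(5) = 24. So Q = 96 and P = 54.
PS = (54 − 30)·96 = 2304.

Competition: PS = 0; Monopoly: PS = 3600; Cournot: PS = 2304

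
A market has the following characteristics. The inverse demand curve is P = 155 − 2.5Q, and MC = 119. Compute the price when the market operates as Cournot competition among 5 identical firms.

P = 125

In a 5-firm Cournot equilibrium, symmetry and the first-order condition give q = (155 − 119)/(15) = 2.4. So Q = 12 and P = 125.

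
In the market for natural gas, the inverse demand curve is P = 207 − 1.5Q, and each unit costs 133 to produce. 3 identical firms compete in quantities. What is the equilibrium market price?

With 3 symmetric Cournot firms, each firm's FOC gives 207 − 6q = 133, so q = 37/3, Q = 3·37/3 = 37, and P = 151.5.

P = 151.5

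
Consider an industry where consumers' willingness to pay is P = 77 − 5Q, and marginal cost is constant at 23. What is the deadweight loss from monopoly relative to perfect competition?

Competitive firms price at marginal cost: P = 23, giving Q = 10.8.
The monopolist equates marginal revenue to marginal cost: 77 − 10Q = 23, so Q = 5.4. From demand, P = 50.
DWL is the triangle between Q = 5.4 and Q = 10.8: ½·(10.8 − 5.4)·(50 − 23) = 72.9.

DWL = 72.9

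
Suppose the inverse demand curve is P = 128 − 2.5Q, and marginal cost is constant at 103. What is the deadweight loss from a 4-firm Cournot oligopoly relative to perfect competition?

Competitive firms price at marginal cost: P = 103, giving Q = 10.
With 4 symmetric Cournot firms, each firm's FOC gives 128 − 12.5q = 103, so q = 2, Q = 4·2 = 8, and P = 108.
DWL is the triangle between Q = 8 and Q = 10: ½·(10 − 8)·(108 − 103) = 5.

DWL = 5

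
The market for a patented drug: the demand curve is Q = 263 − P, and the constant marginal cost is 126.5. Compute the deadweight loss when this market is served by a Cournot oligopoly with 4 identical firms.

Inverting demand: P = 263 − Q.
Under competition P = MC = 126.5, so Q = (263 − 126.5)/1 = 136.5.
With 4 symmetric Cournot firms, each firm's FOC gives 263 − 5q = 126.5, so q = 27.3, Q = 4·27.3 = 109.2, and P = 153.8.
DWL is the triangle between Q = 109.2 and Q = 136.5: ½·(136.5 − 109.2)·(153.8 − 126.5) = 372.645.

DWL = 372.645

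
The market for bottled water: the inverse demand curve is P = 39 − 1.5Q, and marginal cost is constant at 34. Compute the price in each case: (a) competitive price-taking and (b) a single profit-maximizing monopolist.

Competition: P = 34; Monopoly: P = 36.5

Competitive firms price at marginal cost: P = 34, giving Q = 10/3.
Monopoly sets MR = MC: 39 − 3Q = 34 ⇒ Q = 5/3, P = 39 − 1.5·5/3 = 36.5.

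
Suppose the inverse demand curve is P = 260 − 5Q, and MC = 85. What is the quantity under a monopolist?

Q = 17.5

A monopolist chooses Q where MR = MC. MR = 260 − 10Q; setting this equal to 85 gives Q = 17.5 and P = 172.5.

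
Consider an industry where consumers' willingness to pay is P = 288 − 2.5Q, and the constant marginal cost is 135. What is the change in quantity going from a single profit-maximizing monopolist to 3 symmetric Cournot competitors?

Q rises by 15.3

Monopoly sets MR = MC: 288 − 5Q = 135 ⇒ Q = 30.6, P = 288 − 2.5·30.6 = 211.5.
In a 3-firm Cournot equilibrium, symmetry and the first-order condition give q = (288 − 135)/(10) = 15.3. So Q = 45.9 and P = 173.25.
Change in quantity: 45.9 − 30.6 = 15.3.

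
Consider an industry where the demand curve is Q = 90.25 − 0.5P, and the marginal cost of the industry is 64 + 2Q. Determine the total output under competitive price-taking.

Q = 29.125

Inverting demand: P = 180.5 − 2Q.
Under competition P = MC: 180.5 − 2Q = 64 + 2Q ⇒ Q = 29.125, P = 122.25.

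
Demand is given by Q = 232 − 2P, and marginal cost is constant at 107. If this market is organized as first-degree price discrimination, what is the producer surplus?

PS = 81

Inverting demand: P = 116 − 0.5Q.
With perfect price discrimination, output is the efficient level Q = 18 (where demand meets MC), but every buyer pays their willingness to pay: CS = 0 and PS = total surplus.
PS = ½·(116 − 107)·18 = 81.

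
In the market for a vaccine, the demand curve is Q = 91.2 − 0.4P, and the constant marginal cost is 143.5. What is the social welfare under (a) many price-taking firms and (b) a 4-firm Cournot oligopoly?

Inverting demand: P = 228 − 2.5Q.
Competitive firms price at marginal cost: P = 143.5, giving Q = 33.8.
CS = ½·(228 − 143.5)·33.8 = 1428.05; PS = (143.5 − 143.5)·33.8 = 0; TS = 1428.05.
Cournot with 4 identical firms: the symmetric best-response condition is 228 − 12.5q = 143.5. Each firm produces q = 6.76, total output Q = 27.04, price P = 160.4.
CS = ½·(228 − 160.4)·27.04 = 913.952; PS = (160.4 − 143.5)·27.04 = 456.976; TS = 1370.928.

Competition: TS = 1428.05; Cournot: TS = 1370.928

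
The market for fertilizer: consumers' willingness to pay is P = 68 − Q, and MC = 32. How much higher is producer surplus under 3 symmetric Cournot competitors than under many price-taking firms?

Producer surplus rises by 243

Perfect competition: P = MC = 32, so 68 − Q = 32 and Q = 36.
PS = (32 − 32)·36 = 0.
In a 3-firm Cournot equilibrium, symmetry and the first-order condition give q = (68 − 32)/(4) = 9. So Q = 27 and P = 41.
PS = (41 − 32)·27 = 243.
Change in producer surplus: 243 − 0 = 243.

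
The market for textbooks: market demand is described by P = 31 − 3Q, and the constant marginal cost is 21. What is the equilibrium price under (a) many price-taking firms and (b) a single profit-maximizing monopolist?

Under competition P = MC = 21, so Q = (31 − 21)/3 = 10/3.
A monopolist chooses Q where MR = MC. MR = 31 − 6Q; setting this equal to 21 gives Q = 5/3 and P = 26.

Competition: P = 21; Monopoly: P = 26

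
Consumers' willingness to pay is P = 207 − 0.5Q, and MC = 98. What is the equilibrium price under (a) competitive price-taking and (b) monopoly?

Under competition P = MC = 98, so Q = (207 − 98)/0.5 = 218.
The monopolist equates marginal revenue to marginal cost: 207 − Q = 98, so Q = 109. From demand, P = 152.5.

Competition: P = 98; Monopoly: P = 152.5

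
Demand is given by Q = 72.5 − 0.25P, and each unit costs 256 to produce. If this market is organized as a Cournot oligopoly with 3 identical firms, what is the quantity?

Inverting demand: P = 290 − 4Q.
In a 3-firm Cournot equilibrium, symmetry and the first-order condition give q = (290 − 256)/(16) = 2.125. So Q = 6.375 and P = 264.5.

Q = 6.375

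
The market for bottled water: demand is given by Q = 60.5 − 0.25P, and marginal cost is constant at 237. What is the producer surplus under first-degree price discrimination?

PS = 3.125

Inverting demand: P = 242 − 4Q.
Under first-degree price discrimination the firm charges each unit its demand price and produces up to where P = MC, i.e. Q = 1.25. Consumer surplus is zero; producer surplus equals total surplus.
PS = ½·(242 − 237)·1.25 = 3.125.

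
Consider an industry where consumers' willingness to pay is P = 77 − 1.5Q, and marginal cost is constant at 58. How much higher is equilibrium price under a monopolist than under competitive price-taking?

Perfect competition: P = MC = 58, so 77 − 1.5Q = 58 and Q = 38/3.
A monopolist chooses Q where MR = MC. MR = 77 − 3Q; setting this equal to 58 gives Q = 19/3 and P = 67.5.
Change in equilibrium price: 67.5 − 58 = 9.5.

Equilibrium price rises by 9.5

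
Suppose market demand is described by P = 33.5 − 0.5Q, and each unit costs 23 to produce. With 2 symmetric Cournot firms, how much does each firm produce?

Cournot with 2 identical firms: the symmetric best-response condition is 33.5 − 1.5q = 23. Each firm produces q = 7, total output Q = 14, price P = 26.5.

q_i = 7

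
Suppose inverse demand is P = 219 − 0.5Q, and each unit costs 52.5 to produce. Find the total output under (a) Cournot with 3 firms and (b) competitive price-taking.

Cournot: Q = 249.75; Competition: Q = 333

With 3 symmetric Cournot firms, each firm's FOC gives 219 − 2q = 52.5, so q = 83.25, Q = 3·83.25 = 249.75, and P = 94.125.
Perfect competition: P = MC = 52.5, so 219 − 0.5Q = 52.5 and Q = 333.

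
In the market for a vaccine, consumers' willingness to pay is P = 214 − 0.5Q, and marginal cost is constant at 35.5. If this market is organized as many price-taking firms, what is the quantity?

Competitive firms price at marginal cost: P = 35.5, giving Q = 357.

Q = 357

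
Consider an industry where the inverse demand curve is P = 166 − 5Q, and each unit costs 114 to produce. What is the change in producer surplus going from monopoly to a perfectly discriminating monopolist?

Monopoly sets MR = MC: 166 − 10Q = 114 ⇒ Q = 5.2, P = 166 − 5·5.2 = 140.
PS = (140 − 114)·5.2 = 135.2.
A perfectly discriminating monopolist sells every unit with P(Q) ≥ MC(Q), so output equals the competitive quantity Q = 10.4. Each buyer pays their reservation price, so CS = 0 and the firm captures all surplus.
PS = ½·(166 − 114)·10.4 = 270.4.
Change in producer surplus: 270.4 − 135.2 = 135.2.

PS rises by 135.2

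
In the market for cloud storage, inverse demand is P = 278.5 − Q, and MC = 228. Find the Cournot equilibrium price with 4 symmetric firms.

In a 4-firm Cournot equilibrium, symmetry and the first-order condition give q = (278.5 − 228)/(5) = 10.1. So Q = 40.4 and P = 238.1.

P = 238.1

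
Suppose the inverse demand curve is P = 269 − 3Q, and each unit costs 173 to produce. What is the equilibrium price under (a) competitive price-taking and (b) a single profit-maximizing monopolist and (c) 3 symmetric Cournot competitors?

Perfect competition: P = MC = 173, so 269 − 3Q = 173 and Q = 32.
Monopoly sets MR = MC: 269 − 6Q = 173 ⇒ Q = 16, P = 269 − 3·16 = 221.
Cournot with 3 identical firms: the symmetric best-response condition is 269 − 12q = 173. Each firm produces q = 8, total output Q = 24, price P = 197.

Competition: P = 173; Monopoly: P = 221; Cournot: P = 197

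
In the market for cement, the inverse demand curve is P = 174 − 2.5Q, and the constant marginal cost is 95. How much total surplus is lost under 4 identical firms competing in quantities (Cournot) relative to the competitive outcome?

DWL = 49.928

Perfect competition: P = MC = 95, so 174 − 2.5Q = 95 and Q = 31.6.
Cournot with 4 identical firms: the symmetric best-response condition is 174 − 12.5q = 95. Each firm produces q = 6.32, total output Q = 25.28, price P = 110.8.
DWL is the triangle between Q = 25.28 and Q = 31.6: ½·(31.6 − 25.28)·(110.8 − 95) = 49.928.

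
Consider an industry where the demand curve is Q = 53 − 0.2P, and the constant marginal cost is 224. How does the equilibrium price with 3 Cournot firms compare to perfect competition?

Inverting demand: P = 265 − 5Q.
With 3 symmetric Cournot firms, each firm's FOC gives 265 − 20q = 224, so q = 2.05, Q = 3·2.05 = 6.15, and P = 234.25.
Competitive firms price at marginal cost: P = 224, giving Q = 8.2.

Cournot: P = 234.25; Competition: P = 224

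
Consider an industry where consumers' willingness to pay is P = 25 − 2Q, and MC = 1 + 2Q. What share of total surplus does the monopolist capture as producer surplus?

Monopoly sets MR = MC: 25 − 4Q = 1 + 2Q ⇒ Q = 4, P = 25 − 2·4 = 17.
CS = ½·(25 − 17)·4 = 16.
PS = P·Q − VC(Q) = 17·4 − (1·4 + ½·2·4²) = 48.
Share captured = PS/TS = 48/64 = 0.75.

PS/TS = 0.75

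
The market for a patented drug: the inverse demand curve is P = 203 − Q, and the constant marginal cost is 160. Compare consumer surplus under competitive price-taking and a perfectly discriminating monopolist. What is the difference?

Under competition P = MC = 160, so Q = (203 − 160)/1 = 43.
CS = ½·(203 − 160)·43 = 924.5.
A perfectly discriminating monopolist sells every unit with P(Q) ≥ MC(Q), so output equals the competitive quantity Q = 43. Each buyer pays their reservation price, so CS = 0 and the firm captures all surplus.
CS = 0.
Change in consumer surplus: 0 − 924.5 = −924.5.

Consumer surplus falls by 924.5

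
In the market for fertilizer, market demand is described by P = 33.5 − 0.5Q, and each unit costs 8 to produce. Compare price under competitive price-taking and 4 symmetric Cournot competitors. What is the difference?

Under competition P = MC = 8, so Q = (33.5 − 8)/0.5 = 51.
Cournot with 4 identical firms: the symmetric best-response condition is 33.5 − 2.5q = 8. Each firm produces q = 10.2, total output Q = 40.8, price P = 13.1.
Change in price: 13.1 − 8 = 5.1.

P rises by 5.1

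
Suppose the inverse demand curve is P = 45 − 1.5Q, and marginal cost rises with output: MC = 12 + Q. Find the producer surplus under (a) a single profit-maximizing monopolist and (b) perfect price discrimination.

Monopoly sets MR = MC: 45 − 3Q = 12 + Q ⇒ Q = 8.25, P = 45 − 1.5·8.25 = 32.625.
PS = P·Q − VC(Q) = 32.625·8.25 − (12·8.25 + ½·1·8.25²) = 136.125.
Under first-degree price discrimination the firm charges each unit its demand price and produces up to where P = MC, i.e. Q = 13.2. Consumer surplus is zero; producer surplus equals total surplus.
PS = ½·(45 − 12)·13.2 = 217.8.

Monopoly: PS = 136.125; Perfect PD: PS = 217.8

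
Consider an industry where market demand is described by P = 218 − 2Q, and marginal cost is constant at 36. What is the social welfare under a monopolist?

TS = 6210.75

The monopolist equates marginal revenue to marginal cost: 218 − 4Q = 36, so Q = 45.5. From demand, P = 127.
CS = ½·(218 − 127)·45.5 = 2070.25; PS = (127 − 36)·45.5 = 4140.5; TS = 6210.75.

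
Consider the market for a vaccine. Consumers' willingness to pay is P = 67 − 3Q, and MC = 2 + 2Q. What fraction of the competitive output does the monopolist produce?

Q_m/Q_c = 0.625

A monopolist chooses Q where MR = MC. MR = 67 − 6Q; setting this equal to 2 + 2Q gives Q = 8.125 and P = 42.625.
Under competition P = MC: 67 − 3Q = 2 + 2Q ⇒ Q = 13, P = 28.
Ratio Q_m/Q_c = 8.125/13 = 0.625.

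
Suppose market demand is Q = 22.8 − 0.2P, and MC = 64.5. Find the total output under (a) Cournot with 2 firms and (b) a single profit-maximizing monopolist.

Cournot: Q = 6.6; Monopoly: Q = 4.95

Inverting demand: P = 114 − 5Q.
In a 2-firm Cournot equilibrium, symmetry and the first-order condition give q = (114 − 64.5)/(15) = 3.3. So Q = 6.6 and P = 81.
The monopolist equates marginal revenue to marginal cost: 114 − 10Q = 64.5, so Q = 4.95. From demand, P = 89.25.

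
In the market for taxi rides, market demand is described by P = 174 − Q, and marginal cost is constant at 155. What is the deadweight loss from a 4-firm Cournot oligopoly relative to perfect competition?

DWL = 7.22

Perfect competition: P = MC = 155, so 174 − Q = 155 and Q = 19.
With 4 symmetric Cournot firms, each firm's FOC gives 174 − 5q = 155, so q = 3.8, Q = 4·3.8 = 15.2, and P = 158.8.
DWL is the triangle between Q = 15.2 and Q = 19: ½·(19 − 15.2)·(158.8 − 155) = 7.22.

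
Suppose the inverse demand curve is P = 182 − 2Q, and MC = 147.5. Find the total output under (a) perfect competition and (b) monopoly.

Competition: Q = 17.25; Monopoly: Q = 8.625

Under competition P = MC = 147.5, so Q = (182 − 147.5)/2 = 17.25.
A monopolist chooses Q where MR = MC. MR = 182 − 4Q; setting this equal to 147.5 gives Q = 8.625 and P = 164.75.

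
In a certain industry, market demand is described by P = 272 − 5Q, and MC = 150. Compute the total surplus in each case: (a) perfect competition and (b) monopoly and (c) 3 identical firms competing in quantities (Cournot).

Under competition P = MC = 150, so Q = (272 − 150)/5 = 24.4.
CS = ½·(272 − 150)·24.4 = 1488.4; PS = (150 − 150)·24.4 = 0; TS = 1488.4.
The monopolist equates marginal revenue to marginal cost: 272 − 10Q = 150, so Q = 12.2. From demand, P = 211.
CS = ½·(272 − 211)·12.2 = 372.1; PS = (211 − 150)·12.2 = 744.2; TS = 1116.3.
In a 3-firm Cournot equilibrium, symmetry and the first-order condition give q = (272 − 150)/(20) = 6.1. So Q = 18.3 and P = 180.5.
CS = ½·(272 − 180.5)·18.3 = 837.225; PS = (180.5 − 150)·18.3 = 558.15; TS = 1395.375.

Competition: TS = 1488.4; Monopoly: TS = 1116.3; Cournot: TS = 1395.375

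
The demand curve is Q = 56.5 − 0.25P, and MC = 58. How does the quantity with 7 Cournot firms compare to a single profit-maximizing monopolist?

Cournot: Q = 36.75; Monopoly: Q = 21

Inverting demand: P = 226 − 4Q.
Cournot with 7 identical firms: the symmetric best-response condition is 226 − 32q = 58. Each firm produces q = 5.25, total output Q = 36.75, price P = 79.
The monopolist equates marginal revenue to marginal cost: 226 − 8Q = 58, so Q = 21. From demand, P = 142.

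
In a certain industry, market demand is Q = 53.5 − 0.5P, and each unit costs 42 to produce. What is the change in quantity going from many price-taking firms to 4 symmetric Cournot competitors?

Inverting demand: P = 107 − 2Q.
Competitive firms price at marginal cost: P = 42, giving Q = 32.5.
Cournot with 4 identical firms: the symmetric best-response condition is 107 − 10q = 42. Each firm produces q = 6.5, total output Q = 26, price P = 55.
Change in quantity: 26 − 32.5 = −6.5.

Quantity falls by 6.5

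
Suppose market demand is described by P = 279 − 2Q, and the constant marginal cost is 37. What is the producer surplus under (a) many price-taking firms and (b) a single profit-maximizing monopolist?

Competition: PS = 0; Monopoly: PS = 7320.5

Perfect competition: P = MC = 37, so 279 − 2Q = 37 and Q = 121.
PS = (37 − 37)·121 = 0.
The monopolist equates marginal revenue to marginal cost: 279 − 4Q = 37, so Q = 60.5. From demand, P = 158.
PS = (158 − 37)·60.5 = 7320.5.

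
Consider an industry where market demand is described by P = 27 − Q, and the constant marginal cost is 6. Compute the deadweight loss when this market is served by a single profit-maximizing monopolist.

Competitive firms price at marginal cost: P = 6, giving Q = 21.
Monopoly sets MR = MC: 27 − 2Q = 6 ⇒ Q = 10.5, P = 27 − 10.5 = 16.5.
DWL is the triangle between Q = 10.5 and Q = 21: ½·(21 − 10.5)·(16.5 − 6) = 55.125.

DWL = 55.125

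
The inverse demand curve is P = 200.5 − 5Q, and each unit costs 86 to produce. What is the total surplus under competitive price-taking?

Under competition P = MC = 86, so Q = (200.5 − 86)/5 = 22.9.
CS = ½·(200.5 − 86)·22.9 = 1311.025; PS = (86 − 86)·22.9 = 0; TS = 1311.025.

TS = 1311.025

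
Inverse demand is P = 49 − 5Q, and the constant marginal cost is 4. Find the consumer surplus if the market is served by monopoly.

CS = 50.625

Monopoly sets MR = MC: 49 − 10Q = 4 ⇒ Q = 4.5, P = 49 − 5·4.5 = 26.5.
CS = ½·(49 − 26.5)·4.5 = 50.625.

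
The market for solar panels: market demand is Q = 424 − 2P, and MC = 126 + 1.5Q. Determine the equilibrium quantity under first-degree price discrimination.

Q = 43

Inverting demand: P = 212 − 0.5Q.
Under first-degree price discrimination the firm charges each unit its demand price and produces up to where P = MC, i.e. Q = 43. Consumer surplus is zero; producer surplus equals total surplus.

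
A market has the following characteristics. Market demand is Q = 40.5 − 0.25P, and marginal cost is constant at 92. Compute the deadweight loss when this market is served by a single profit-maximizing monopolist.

Inverting demand: P = 162 − 4Q.
Under competition P = MC = 92, so Q = (162 − 92)/4 = 17.5.
A monopolist chooses Q where MR = MC. MR = 162 − 8Q; setting this equal to 92 gives Q = 8.75 and P = 127.
DWL is the triangle between Q = 8.75 and Q = 17.5: ½·(17.5 − 8.75)·(127 − 92) = 153.125.

DWL = 153.125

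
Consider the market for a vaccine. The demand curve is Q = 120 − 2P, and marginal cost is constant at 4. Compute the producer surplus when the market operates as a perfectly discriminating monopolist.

PS = 3136

Inverting demand: P = 60 − 0.5Q.
Under first-degree price discrimination the firm charges each unit its demand price and produces up to where P = MC, i.e. Q = 112. Consumer surplus is zero; producer surplus equals total surplus.
PS = ½·(60 − 4)·112 = 3136.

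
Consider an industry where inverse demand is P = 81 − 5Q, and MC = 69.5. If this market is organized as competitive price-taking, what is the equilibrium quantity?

Competitive firms price at marginal cost: P = 69.5, giving Q = 2.3.

Q = 2.3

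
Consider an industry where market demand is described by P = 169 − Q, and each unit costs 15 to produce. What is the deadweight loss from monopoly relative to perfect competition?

DWL = 2964.5

Perfect competition: P = MC = 15, so 169 − Q = 15 and Q = 154.
Monopoly sets MR = MC: 169 − 2Q = 15 ⇒ Q = 77, P = 169 − 77 = 92.
DWL is the triangle between Q = 77 and Q = 154: ½·(154 − 77)·(92 − 15) = 2964.5.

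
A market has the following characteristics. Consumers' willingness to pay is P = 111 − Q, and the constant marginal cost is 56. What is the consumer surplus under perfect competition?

Under competition P = MC = 56, so Q = (111 − 56)/1 = 55.
CS = ½·(111 − 56)·55 = 1512.5.

CS = 1512.5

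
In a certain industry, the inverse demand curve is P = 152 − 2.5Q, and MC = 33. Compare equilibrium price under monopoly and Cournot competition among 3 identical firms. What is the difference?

The monopolist equates marginal revenue to marginal cost: 152 − 5Q = 33, so Q = 23.8. From demand, P = 92.5.
With 3 symmetric Cournot firms, each firm's FOC gives 152 − 10q = 33, so q = 11.9, Q = 3·11.9 = 35.7, and P = 62.75.
Change in equilibrium price: 62.75 − 92.5 = −29.75.

P falls by 29.75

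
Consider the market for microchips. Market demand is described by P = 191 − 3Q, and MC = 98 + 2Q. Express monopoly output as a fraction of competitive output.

The monopolist equates marginal revenue to marginal cost: 191 − 6Q = 98 + 2Q, so Q = 11.625. From demand, P = 156.125.
Under competition P = MC: 191 − 3Q = 98 + 2Q ⇒ Q = 18.6, P = 135.2.
Ratio Q_m/Q_c = 11.625/18.6 = 0.625.

Q_m/Q_c = 0.625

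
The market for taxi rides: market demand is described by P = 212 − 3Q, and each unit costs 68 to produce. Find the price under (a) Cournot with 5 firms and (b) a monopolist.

Cournot: P = 92; Monopoly: P = 140

With 5 symmetric Cournot firms, each firm's FOC gives 212 − 18q = 68, so q = 8, Q = 5·8 = 40, and P = 92.
A monopolist chooses Q where MR = MC. MR = 212 − 6Q; setting this equal to 68 gives Q = 24 and P = 140.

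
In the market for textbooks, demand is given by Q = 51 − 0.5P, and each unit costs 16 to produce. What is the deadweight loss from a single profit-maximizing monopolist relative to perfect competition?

DWL = 462.25

Inverting demand: P = 102 − 2Q.
Competitive firms price at marginal cost: P = 16, giving Q = 43.
A monopolist chooses Q where MR = MC. MR = 102 − 4Q; setting this equal to 16 gives Q = 21.5 and P = 59.
DWL is the triangle between Q = 21.5 and Q = 43: ½·(43 − 21.5)·(59 − 16) = 462.25.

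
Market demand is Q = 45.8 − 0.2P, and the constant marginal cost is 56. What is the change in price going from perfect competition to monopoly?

Inverting demand: P = 229 − 5Q.
Competitive firms price at marginal cost: P = 56, giving Q = 34.6.
The monopolist equates marginal revenue to marginal cost: 229 − 10Q = 56, so Q = 17.3. From demand, P = 142.5.
Change in price: 142.5 − 56 = 86.5.

P rises by 86.5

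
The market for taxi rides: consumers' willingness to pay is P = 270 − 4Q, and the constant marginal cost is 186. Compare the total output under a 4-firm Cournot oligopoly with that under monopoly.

With 4 symmetric Cournot firms, each firm's FOC gives 270 − 20q = 186, so q = 4.2, Q = 4·4.2 = 16.8, and P = 202.8.
Monopoly sets MR = MC: 270 − 8Q = 186 ⇒ Q = 10.5, P = 270 − 4·10.5 = 228.

Cournot: Q = 16.8; Monopoly: Q = 10.5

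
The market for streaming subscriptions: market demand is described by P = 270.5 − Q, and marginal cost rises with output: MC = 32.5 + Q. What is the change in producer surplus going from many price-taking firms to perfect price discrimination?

Competitive equilibrium sets price equal to marginal cost: 270.5 − Q = 32.5 + Q, so Q = 119 and P = 151.5.
PS = P·Q − VC(Q) = 151.5·119 − (32.5·119 + ½·1·119²) = 7080.5.
With perfect price discrimination, output is the efficient level Q = 119 (where demand meets MC), but every buyer pays their willingness to pay: CS = 0 and PS = total surplus.
PS = ½·(270.5 − 32.5)·119 = 14161.
Change in producer surplus: 14161 − 7080.5 = 7080.5.

Producer surplus rises by 7080.5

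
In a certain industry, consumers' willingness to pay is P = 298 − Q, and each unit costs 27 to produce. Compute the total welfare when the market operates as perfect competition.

Perfect competition: P = MC = 27, so 298 − Q = 27 and Q = 271.
CS = ½·(298 − 27)·271 = 36720.5; PS = (27 − 27)·271 = 0; TS = 36720.5.

TS = 36720.5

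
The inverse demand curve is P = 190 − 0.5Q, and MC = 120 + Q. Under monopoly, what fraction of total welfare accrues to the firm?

A monopolist chooses Q where MR = MC. MR = 190 − Q; setting this equal to 120 + Q gives Q = 35 and P = 172.5.
CS = ½·(190 − 172.5)·35 = 306.25.
PS = P·Q − VC(Q) = 172.5·35 − (120·35 + ½·1·35²) = 1225.
Share captured = PS/TS = 1225/1531.25 = 0.8.

PS/TS = 0.8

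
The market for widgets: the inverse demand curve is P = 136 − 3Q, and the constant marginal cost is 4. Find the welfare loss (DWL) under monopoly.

Perfect competition: P = MC = 4, so 136 − 3Q = 4 and Q = 44.
A monopolist chooses Q where MR = MC. MR = 136 − 6Q; setting this equal to 4 gives Q = 22 and P = 70.
DWL is the triangle between Q = 22 and Q = 44: ½·(44 − 22)·(70 − 4) = 726.

DWL = 726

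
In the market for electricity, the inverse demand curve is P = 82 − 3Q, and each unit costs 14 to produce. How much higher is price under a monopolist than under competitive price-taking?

P rises by 34

Perfect competition: P = MC = 14, so 82 − 3Q = 14 and Q = 68/3.
The monopolist equates marginal revenue to marginal cost: 82 − 6Q = 14, so Q = 34/3. From demand, P = 48.
Change in price: 48 − 14 = 34.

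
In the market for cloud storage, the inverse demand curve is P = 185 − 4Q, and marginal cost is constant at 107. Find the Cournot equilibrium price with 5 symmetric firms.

P = 120

In a 5-firm Cournot equilibrium, symmetry and the first-order condition give q = (185 − 107)/(24) = 3.25. So Q = 16.25 and P = 120.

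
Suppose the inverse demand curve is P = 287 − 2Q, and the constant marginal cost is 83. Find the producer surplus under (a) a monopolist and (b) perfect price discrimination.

The monopolist equates marginal revenue to marginal cost: 287 − 4Q = 83, so Q = 51. From demand, P = 185.
PS = (185 − 83)·51 = 5202.
A perfectly discriminating monopolist sells every unit with P(Q) ≥ MC(Q), so output equals the competitive quantity Q = 102. Each buyer pays their reservation price, so CS = 0 and the firm captures all surplus.
PS = ½·(287 − 83)·102 = 10404.

Monopoly: PS = 5202; Perfect PD: PS = 10404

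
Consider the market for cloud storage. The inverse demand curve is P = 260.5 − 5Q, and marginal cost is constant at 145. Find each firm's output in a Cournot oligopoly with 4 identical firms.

q_i = 4.62

Cournot with 4 identical firms: the symmetric best-response condition is 260.5 − 25q = 145. Each firm produces q = 4.62, total output Q = 18.48, price P = 168.1.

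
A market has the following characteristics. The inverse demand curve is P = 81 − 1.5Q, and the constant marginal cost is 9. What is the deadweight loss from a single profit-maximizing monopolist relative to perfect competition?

Competitive firms price at marginal cost: P = 9, giving Q = 48.
The monopolist equates marginal revenue to marginal cost: 81 − 3Q = 9, so Q = 24. From demand, P = 45.
DWL is the triangle between Q = 24 and Q = 48: ½·(48 − 24)·(45 − 9) = 432.

DWL = 432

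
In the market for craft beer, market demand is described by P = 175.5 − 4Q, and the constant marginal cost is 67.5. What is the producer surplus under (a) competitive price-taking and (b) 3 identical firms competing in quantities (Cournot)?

Under competition P = MC = 67.5, so Q = (175.5 − 67.5)/4 = 27.
PS = (67.5 − 67.5)·27 = 0.
In a 3-firm Cournot equilibrium, symmetry and the first-order condition give q = (175.5 − 67.5)/(16) = 6.75. So Q = 20.25 and P = 94.5.
PS = (94.5 − 67.5)·20.25 = 546.75.

Competition: PS = 0; Cournot: PS = 546.75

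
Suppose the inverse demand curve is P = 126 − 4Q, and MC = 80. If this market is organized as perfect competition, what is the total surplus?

Perfect competition: P = MC = 80, so 126 − 4Q = 80 and Q = 11.5.
CS = ½·(126 − 80)·11.5 = 264.5; PS = (80 − 80)·11.5 = 0; TS = 264.5.

TS = 264.5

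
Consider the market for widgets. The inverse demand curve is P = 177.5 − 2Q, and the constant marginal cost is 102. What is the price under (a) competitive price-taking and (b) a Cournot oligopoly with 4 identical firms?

Under competition P = MC = 102, so Q = (177.5 − 102)/2 = 37.75.
Cournot with 4 identical firms: the symmetric best-response condition is 177.5 − 10q = 102. Each firm produces q = 7.55, total output Q = 30.2, price P = 117.1.

Competition: P = 102; Cournot: P = 117.1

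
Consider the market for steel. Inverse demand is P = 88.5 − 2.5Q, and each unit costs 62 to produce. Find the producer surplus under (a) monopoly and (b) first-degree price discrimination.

A monopolist chooses Q where MR = MC. MR = 88.5 − 5Q; setting this equal to 62 gives Q = 5.3 and P = 75.25.
PS = (75.25 − 62)·5.3 = 70.225.
A perfectly discriminating monopolist sells every unit with P(Q) ≥ MC(Q), so output equals the competitive quantity Q = 10.6. Each buyer pays their reservation price, so CS = 0 and the firm captures all surplus.
PS = ½·(88.5 − 62)·10.6 = 140.45.

Monopoly: PS = 70.225; Perfect PD: PS = 140.45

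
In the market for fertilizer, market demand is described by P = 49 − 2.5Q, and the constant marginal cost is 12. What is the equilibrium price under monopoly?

The monopolist equates marginal revenue to marginal cost: 49 − 5Q = 12, so Q = 7.4. From demand, P = 30.5.

P = 30.5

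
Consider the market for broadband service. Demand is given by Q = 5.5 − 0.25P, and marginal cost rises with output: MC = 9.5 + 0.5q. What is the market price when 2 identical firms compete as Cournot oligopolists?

P = 14

Inverting demand: P = 22 − 4Q.
In a 2-firm Cournot equilibrium, symmetry and the first-order condition give q = (22 − 9.5)/(12.5) = 1. So Q = 2 and P = 14.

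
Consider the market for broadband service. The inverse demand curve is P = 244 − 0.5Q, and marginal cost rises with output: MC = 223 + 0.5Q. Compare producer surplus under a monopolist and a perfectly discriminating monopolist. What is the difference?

Producer surplus rises by 73.5

A monopolist chooses Q where MR = MC. MR = 244 − Q; setting this equal to 223 + 0.5Q gives Q = 14 and P = 237.
PS = P·Q − VC(Q) = 237·14 − (223·14 + ½·0.5·14²) = 147.
Under first-degree price discrimination the firm charges each unit its demand price and produces up to where P = MC, i.e. Q = 21. Consumer surplus is zero; producer surplus equals total surplus.
PS = ½·(244 − 223)·21 = 220.5.
Change in producer surplus: 220.5 − 147 = 73.5.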